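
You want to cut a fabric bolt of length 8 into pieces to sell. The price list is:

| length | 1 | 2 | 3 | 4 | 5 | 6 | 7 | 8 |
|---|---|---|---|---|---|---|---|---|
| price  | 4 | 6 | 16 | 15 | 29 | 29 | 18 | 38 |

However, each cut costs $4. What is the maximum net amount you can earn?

Build net[k] bottom-up: net[k] = max over allowed piece i of (p[i] + net[k−i]) − 4 per cut.
net[1] = 4
net[2] = max(4+4-4, 6+0) = 6
net[3] = max(4+6-4, 6+4-4, 16+0) = 16
net[4] = max(4+16-4, 6+6-4, 16+4-4, 15+0) = 16
net[5] = max(4+16-4, 6+16-4, 16+6-4, 15+4-4, 29+0) = 29
net[6] = max(4+29-4, 6+16-4, 16+16-4, 15+6-4, 29+4-4, 29+0) = 29
net[7] = max(4+29-4, 6+29-4, 16+16-4, …, 29+4-4, 18+0) = 31
net[8] = max(4+31-4, 6+29-4, 16+29-4, …, 18+4-4, 38+0) = 41
One optimal plan: pieces 5 + 3 (1 cut) → $45 − $4 = $41.

41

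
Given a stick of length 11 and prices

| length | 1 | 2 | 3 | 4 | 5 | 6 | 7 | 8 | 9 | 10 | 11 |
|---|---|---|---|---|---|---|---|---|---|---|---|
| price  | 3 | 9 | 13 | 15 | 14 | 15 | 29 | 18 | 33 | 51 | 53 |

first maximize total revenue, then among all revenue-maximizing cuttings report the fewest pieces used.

2

Let r[k] be the best obtainable value from length k. For each k, try every first piece i and keep the best of price[i] + r[k−i].
r[1] = 3
r[2] = 9
r[3] = 13
r[4] = 18  (first piece 2, then r[2]=9)
r[5] = 22  (first piece 2, then r[3]=13)
r[6] = 27  (first piece 2, then r[4]=18)
r[7] = 31  (first piece 2, then r[5]=22)
r[8] = 36  (first piece 2, then r[6]=27)
r[9] = 40  (first piece 2, then r[7]=31)
r[10] = 51
r[11] = 54  (first piece 1, then r[10]=51)
Maximum revenue is 54.
Now minimize piece count subject to staying optimal: for each k, pieces[k] = 1 + min over i with p[i]+r[k−i]=r[k] of pieces[k−i].
pieces[8] = 4
pieces[9] = 4
pieces[10] = 1
pieces[11] = 2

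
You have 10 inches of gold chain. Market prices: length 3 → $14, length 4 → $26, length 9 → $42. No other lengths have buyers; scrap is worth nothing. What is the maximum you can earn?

Build f[k] bottom-up: f[k] = max over allowed piece i of (p[i] + f[k−i]).
f[1] = 0
f[2] = 0
f[3] = 14
f[4] = max(14+0, 26+0) = 26
f[5] = max(14+0, 26+0) = 26
f[6] = max(14+14, 26+0) = 28
f[7] = max(14+26, 26+14) = 40
f[8] = max(14+26, 26+26) = 52
f[9] = max(14+28, 26+26, 42+0) = 52
f[10] = max(14+40, 26+28, 42+0) = 54
One optimal cutting: 4 + 3 + 3 → $54.

54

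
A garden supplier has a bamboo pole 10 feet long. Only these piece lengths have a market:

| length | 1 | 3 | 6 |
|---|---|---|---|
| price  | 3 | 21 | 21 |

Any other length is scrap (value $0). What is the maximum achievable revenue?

Consider every possible first cut. r[k] is the best of p[i]+r[k−i] over all sellable i≤k.
r[1] = 3
r[2] = 6  (first piece 1, then r[1]=3)
r[3] = max(3+6, 21+0) = 21
r[4] = max(3+21, 21+3) = 24
r[5] = max(3+24, 21+6) = 27
r[6] = max(3+27, 21+21, 21+0) = 42
r[7] = max(3+42, 21+24, 21+3) = 45
r[8] = max(3+45, 21+27, 21+6) = 48
r[9] = max(3+48, 21+42, 21+21) = 63
r[10] = max(3+63, 21+45, 21+24) = 66
One optimal cutting: 3 + 3 + 3 + 1 → $66.

66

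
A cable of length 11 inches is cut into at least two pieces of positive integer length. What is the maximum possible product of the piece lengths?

54

Define P[k] = max over 1≤i<k of i · max(k−i, P[k−i]); the inner max lets the remainder stay uncut if that's better.
P[2] = 1×max(1,0) = 1×1 = 1
P[3] = max(1×2, 2×1) = 2
P[4] = max(1×3, 2×2, 3×1) = 4
P[5] = max(1×4, 2×3, 3×2, 4×1) = 6
P[6] = max(1×6, 2×4, 3×3, 4×2, 5×1) = 9
P[7] = max(1×9, 2×6, 3×4, 4×3, 5×2, 6×1) = 12
P[8] = max(1×12, 2×9, 3×6, …, 6×2, 7×1) = 18
P[9] = max(1×18, 2×12, 3×9, …, 7×2, 8×1) = 27
P[10] = max(1×27, 2×18, 3×12, …, 8×2, 9×1) = 36
P[11] = max(1×36, 2×27, 3×18, …, 9×2, 10×1) = 54
One optimal split: 3 + 3 + 3 + 2; product 3×3×3×2 = 54.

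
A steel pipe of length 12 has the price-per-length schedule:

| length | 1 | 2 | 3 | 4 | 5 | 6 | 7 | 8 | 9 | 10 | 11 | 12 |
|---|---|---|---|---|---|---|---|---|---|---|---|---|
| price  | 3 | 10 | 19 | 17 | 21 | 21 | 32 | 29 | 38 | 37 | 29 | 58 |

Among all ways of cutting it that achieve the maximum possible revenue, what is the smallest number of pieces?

4

Build r[k] bottom-up: r[k] = max over allowed piece i of (p[i] + r[k−i]).
r[1] = 3
r[2] = max(3+3, 10+0) = 10
r[3] = max(3+10, 10+3, 19+0) = 19
r[4] = max(3+19, 10+10, 19+3, 17+0) = 22
r[5] = max(3+22, 10+19, 19+10, 17+3, 21+0) = 29
r[6] = max(3+29, 10+22, 19+19, 17+10, 21+3, 21+0) = 38
r[7] = max(3+38, 10+29, 19+22, …, 21+3, 32+0) = 41
r[8] = max(3+41, 10+38, 19+29, …, 32+3, 29+0) = 48
r[9] = max(3+48, 10+41, 19+38, …, 29+3, 38+0) = 57
r[10] = max(3+57, 10+48, 19+41, …, 38+3, 37+0) = 60
r[11] = max(3+60, 10+57, 19+48, …, 37+3, 29+0) = 67
r[12] = max(3+67, 10+60, 19+57, …, 29+3, 58+0) = 76
Maximum revenue is $76.
Now minimize piece count subject to staying optimal: for each k, pieces[k] = 1 + min over i with p[i]+r[k−i]=r[k] of pieces[k−i].
pieces[9] = 3
pieces[10] = 4
pieces[11] = 4
pieces[12] = 4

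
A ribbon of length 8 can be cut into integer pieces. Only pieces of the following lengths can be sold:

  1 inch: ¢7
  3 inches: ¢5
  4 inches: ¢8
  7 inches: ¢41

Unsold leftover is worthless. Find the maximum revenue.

56

Consider every possible first cut. f[k] is the best of p[i]+f[k−i] over all sellable i≤k.
f[1] = 7
f[2] = 14  (first piece 1, then f[1]=7)
f[3] = 21  (first piece 1, then f[2]=14)
f[4] = 28  (first piece 1, then f[3]=21)
f[5] = 35  (first piece 1, then f[4]=28)
f[6] = 42  (first piece 1, then f[5]=35)
f[7] = 49  (first piece 1, then f[6]=42)
f[8] = 56  (first piece 1, then f[7]=49)
One optimal cutting: 1 + 1 + 1 + 1 + 1 + 1 + 1 + 1 → ¢56.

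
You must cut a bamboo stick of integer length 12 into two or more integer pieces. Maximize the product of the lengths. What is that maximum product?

Fill g[k] for k=2..12: at each k try every first piece i and multiply by the better of (k−i) uncut or g[k−i].
g[2] = 1×max(1,0) = 1×1 = 1
g[3] = 1×max(2,1) = 1×2 = 2
g[4] = 2×max(2,1) = 2×2 = 4
g[5] = 2×max(3,2) = 2×3 = 6
g[6] = 3×max(3,2) = 3×3 = 9
g[7] = 2×max(5,6) = 2×6 = 12
g[8] = 2×max(6,9) = 2×9 = 18
g[9] = 3×max(6,9) = 3×9 = 27
g[10] = 2×max(8,18) = 2×18 = 36
g[11] = 2×max(9,27) = 2×27 = 54
g[12] = 3×max(9,27) = 3×27 = 81
One optimal split: 3 + 3 + 3 + 3; product 3×3×3×3 = 81.

81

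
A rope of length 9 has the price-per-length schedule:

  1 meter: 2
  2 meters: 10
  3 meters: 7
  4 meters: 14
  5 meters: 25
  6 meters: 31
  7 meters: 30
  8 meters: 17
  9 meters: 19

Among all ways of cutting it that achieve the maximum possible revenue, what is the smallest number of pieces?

3

Build r[k] bottom-up: r[k] = max over allowed piece i of (p[i] + r[k−i]).
r[1] = 2
r[2] = max(2+2, 10+0) = 10
r[3] = max(2+10, 10+2, 7+0) = 12
r[4] = max(2+12, 10+10, 7+2, 14+0) = 20
r[5] = max(2+20, 10+12, 7+10, 14+2, 25+0) = 25
r[6] = max(2+25, 10+20, 7+12, 14+10, 25+2, 31+0) = 31
r[7] = max(2+31, 10+25, 7+20, …, 31+2, 30+0) = 35
r[8] = max(2+35, 10+31, 7+25, …, 30+2, 17+0) = 41
r[9] = max(2+41, 10+35, 7+31, …, 17+2, 19+0) = 45
Maximum revenue is 45.
Now minimize piece count subject to staying optimal: for each k, pieces[k] = 1 + min over i with p[i]+r[k−i]=r[k] of pieces[k−i].
pieces[6] = 1
pieces[7] = 2
pieces[8] = 2
pieces[9] = 3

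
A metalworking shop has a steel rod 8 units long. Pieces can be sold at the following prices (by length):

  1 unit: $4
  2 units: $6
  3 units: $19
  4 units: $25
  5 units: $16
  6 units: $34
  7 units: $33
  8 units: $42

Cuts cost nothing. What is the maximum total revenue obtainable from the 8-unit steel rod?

50

Build R[k] bottom-up: R[k] = max over allowed piece i of (p[i] + R[k−i]).
R[1] = 4
R[2] = max(4+4, 6+0) = 8
R[3] = max(4+8, 6+4, 19+0) = 19
R[4] = max(4+19, 6+8, 19+4, 25+0) = 25
R[5] = max(4+25, 6+19, 19+8, 25+4, 16+0) = 29
R[6] = max(4+29, 6+25, 19+19, 25+8, 16+4, 34+0) = 38
R[7] = max(4+38, 6+29, 19+25, …, 34+4, 33+0) = 44
R[8] = max(4+44, 6+38, 19+29, …, 33+4, 42+0) = 50
One optimal cutting: 4 + 4 → $25 + $25 = $50.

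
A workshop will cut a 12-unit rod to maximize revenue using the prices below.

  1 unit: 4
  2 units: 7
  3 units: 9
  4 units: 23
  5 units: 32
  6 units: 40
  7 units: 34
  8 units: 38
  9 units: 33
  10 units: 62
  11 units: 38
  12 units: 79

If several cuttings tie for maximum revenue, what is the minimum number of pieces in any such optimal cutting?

2

Consider every possible first cut. r[k] is the best of p[i]+r[k−i] over all sellable i≤k.
r[1] = 4
r[2] = max(4+4, 7+0) = 8
r[3] = max(4+8, 7+4, 9+0) = 12
r[4] = max(4+12, 7+8, 9+4, 23+0) = 23
r[5] = max(4+23, 7+12, 9+8, 23+4, 32+0) = 32
r[6] = max(4+32, 7+23, 9+12, 23+8, 32+4, 40+0) = 40
r[7] = max(4+40, 7+32, 9+23, …, 40+4, 34+0) = 44
r[8] = max(4+44, 7+40, 9+32, …, 34+4, 38+0) = 48
r[9] = max(4+48, 7+44, 9+40, …, 38+4, 33+0) = 55
r[10] = max(4+55, 7+48, 9+44, …, 33+4, 62+0) = 64
r[11] = max(4+64, 7+55, 9+48, …, 62+4, 38+0) = 72
r[12] = max(4+72, 7+64, 9+55, …, 38+4, 79+0) = 80
Maximum revenue is 80.
Now minimize piece count subject to staying optimal: for each k, pieces[k] = 1 + min over i with p[i]+r[k−i]=r[k] of pieces[k−i].
pieces[9] = 2
pieces[10] = 2
pieces[11] = 2
pieces[12] = 2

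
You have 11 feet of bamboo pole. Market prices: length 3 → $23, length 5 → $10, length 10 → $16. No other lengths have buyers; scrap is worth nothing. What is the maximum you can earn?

69

Let best[k] be the best obtainable value from length k. For each k, try every first piece i and keep the best of price[i] + best[k−i].
best[1] = 0
best[2] = 0
best[3] = 23
best[4] = 23
best[5] = 23
best[6] = 46  (first piece 3, then best[3]=23)
best[7] = 46
best[8] = 46
best[9] = 69  (first piece 3, then best[6]=46)
best[10] = 69
best[11] = 69
One optimal cutting: pieces 3 + 3 + 3 with 2 feet of scrap → $69.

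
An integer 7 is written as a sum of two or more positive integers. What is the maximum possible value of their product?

Let g[k] be the best product for length k (with at least one cut). For each first piece i, the rest contributes max(k−i, g[k−i]).
g[2] = 1·max(1,0) = 1·1 = 1
g[3] = 1·max(2,1) = 1·2 = 2
g[4] = 2·max(2,1) = 2·2 = 4
g[5] = 2·max(3,2) = 2·3 = 6
g[6] = 3·max(3,2) = 3·3 = 9
g[7] = 2·max(5,6) = 2·6 = 12
One optimal split: 3 + 2 + 2; product 3·2·2 = 12.

12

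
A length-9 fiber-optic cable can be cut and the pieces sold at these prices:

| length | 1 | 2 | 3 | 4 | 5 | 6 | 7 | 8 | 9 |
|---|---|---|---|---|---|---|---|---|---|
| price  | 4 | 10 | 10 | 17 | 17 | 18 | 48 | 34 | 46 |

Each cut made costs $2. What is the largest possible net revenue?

Let v[k] be the best obtainable value from length k. For each k, try every first piece i and keep the best of price[i] + v[k−i] minus the 2 cut fee when i<k.
v[1] = 4
v[2] = 10
v[3] = 12  (first piece 1, then v[2]=10)
v[4] = 18  (first piece 2, then v[2]=10)
v[5] = 20  (first piece 1, then v[4]=18)
v[6] = 26  (first piece 2, then v[4]=18)
v[7] = 48
v[8] = 50  (first piece 1, then v[7]=48)
v[9] = 56  (first piece 2, then v[7]=48)
One optimal plan: pieces 7 + 2 (1 cut) → $58 − $2 = $56.

56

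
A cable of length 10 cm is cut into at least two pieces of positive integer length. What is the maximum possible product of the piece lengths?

Define m[k] = max over 1≤i<k of i · max(k−i, m[k−i]); the inner max lets the remainder stay uncut if that's better.
m[2] = 1*max(1,0) = 1*1 = 1
m[3] = 1*max(2,1) = 1*2 = 2
m[4] = 2*max(2,1) = 2*2 = 4
m[5] = 2*max(3,2) = 2*3 = 6
m[6] = 3*max(3,2) = 3*3 = 9
m[7] = 2*max(5,6) = 2*6 = 12
m[8] = 2*max(6,9) = 2*9 = 18
m[9] = 3*max(6,9) = 3*9 = 27
m[10] = 2*max(8,18) = 2*18 = 36
One optimal split: 3 + 3 + 2 + 2; product 3*3*2*2 = 36.

36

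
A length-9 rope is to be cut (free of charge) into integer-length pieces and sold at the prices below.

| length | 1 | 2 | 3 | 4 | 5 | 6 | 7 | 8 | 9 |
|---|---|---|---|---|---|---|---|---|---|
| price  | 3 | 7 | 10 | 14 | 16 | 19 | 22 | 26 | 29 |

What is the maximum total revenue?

Consider every possible first cut. v[k] is the best of p[i]+v[k−i] over all sellable i≤k.
v[1] = 3
v[2] = max(3+3, 7+0) = 7
v[3] = max(3+7, 7+3, 10+0) = 10
v[4] = max(3+10, 7+7, 10+3, 14+0) = 14
v[5] = max(3+14, 7+10, 10+7, 14+3, 16+0) = 17
v[6] = max(3+17, 7+14, 10+10, 14+7, 16+3, 19+0) = 21
v[7] = max(3+21, 7+17, 10+14, …, 19+3, 22+0) = 24
v[8] = max(3+24, 7+21, 10+17, …, 22+3, 26+0) = 28
v[9] = max(3+28, 7+24, 10+21, …, 26+3, 29+0) = 31
One optimal cutting: 2 + 2 + 2 + 2 + 1 → 7 + 7 + 7 + 7 + 3 = 31.

31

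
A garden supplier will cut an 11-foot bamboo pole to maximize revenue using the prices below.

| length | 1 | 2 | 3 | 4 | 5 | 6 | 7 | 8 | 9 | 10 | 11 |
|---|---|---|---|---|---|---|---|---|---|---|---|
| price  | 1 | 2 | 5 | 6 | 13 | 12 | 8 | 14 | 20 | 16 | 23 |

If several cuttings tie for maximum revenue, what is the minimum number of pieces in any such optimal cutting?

3

Let r[k] be the best obtainable value from length k. For each k, try every first piece i and keep the best of price[i] + r[k−i].
r[1] = 1
r[2] = 2  (first piece 1, then r[1]=1)
r[3] = 5
r[4] = 6  (first piece 1, then r[3]=5)
r[5] = 13
r[6] = 14  (first piece 1, then r[5]=13)
r[7] = 15  (first piece 1, then r[6]=14)
r[8] = 18  (first piece 3, then r[5]=13)
r[9] = 20
r[10] = 26  (first piece 5, then r[5]=13)
r[11] = 27  (first piece 1, then r[10]=26)
Maximum revenue is $27.
Now minimize piece count subject to staying optimal: for each k, pieces[k] = 1 + min over i with p[i]+r[k−i]=r[k] of pieces[k−i].
pieces[8] = 2
pieces[9] = 1
pieces[10] = 2
pieces[11] = 3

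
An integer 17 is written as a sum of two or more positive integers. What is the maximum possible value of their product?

486

Let prod[k] be the best product for length k (with at least one cut). For each first piece i, the rest contributes max(k−i, prod[k−i]).
prod[2] = 1×max(1,0) = 1×1 = 1
prod[3] = 1×max(2,1) = 1×2 = 2
prod[4] = 2×max(2,1) = 2×2 = 4
prod[5] = 2×max(3,2) = 2×3 = 6
prod[6] = 3×max(3,2) = 3×3 = 9
prod[7] = 2×max(5,6) = 2×6 = 12
prod[8] = 2×max(6,9) = 2×9 = 18
prod[9] = 3×max(6,9) = 3×9 = 27
prod[10] = 2×max(8,18) = 2×18 = 36
prod[11] = 2×max(9,27) = 2×27 = 54
prod[12] = 3×max(9,27) = 3×27 = 81
prod[13] = 2×max(11,54) = 2×54 = 108
prod[14] = 2×max(12,81) = 2×81 = 162
prod[15] = 3×max(12,81) = 3×81 = 243
prod[16] = 2×max(14,162) = 2×162 = 324
prod[17] = 2×max(15,243) = 2×243 = 486
One optimal split: 3 + 3 + 3 + 3 + 3 + 2; product 3×3×3×3×3×2 = 486.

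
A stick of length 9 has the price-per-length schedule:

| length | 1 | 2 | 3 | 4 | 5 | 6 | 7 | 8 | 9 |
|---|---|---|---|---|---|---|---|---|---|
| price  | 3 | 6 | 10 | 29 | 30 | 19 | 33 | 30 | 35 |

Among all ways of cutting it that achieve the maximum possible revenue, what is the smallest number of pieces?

3

Consider every possible first cut. r[k] is the best of p[i]+r[k−i] over all sellable i≤k.
r[1] = 3
r[2] = 6  (first piece 1, then r[1]=3)
r[3] = 10
r[4] = 29
r[5] = 32  (first piece 1, then r[4]=29)
r[6] = 35  (first piece 1, then r[5]=32)
r[7] = 39  (first piece 3, then r[4]=29)
r[8] = 58  (first piece 4, then r[4]=29)
r[9] = 61  (first piece 1, then r[8]=58)
Maximum revenue is $61.
Now minimize piece count subject to staying optimal: for each k, pieces[k] = 1 + min over i with p[i]+r[k−i]=r[k] of pieces[k−i].
pieces[6] = 2
pieces[7] = 2
pieces[8] = 2
pieces[9] = 3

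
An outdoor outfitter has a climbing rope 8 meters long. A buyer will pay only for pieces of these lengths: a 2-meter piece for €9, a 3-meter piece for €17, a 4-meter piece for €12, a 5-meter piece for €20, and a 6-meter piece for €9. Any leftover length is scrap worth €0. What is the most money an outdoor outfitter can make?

43

Let f[k] be the best obtainable value from length k. For each k, try every first piece i and keep the best of price[i] + f[k−i].
f[1] = 0
f[2] = 9
f[3] = max(9+0, 17+0) = 17
f[4] = max(9+9, 17+0, 12+0) = 18
f[5] = max(9+17, 17+9, 12+0, 20+0) = 26
f[6] = max(9+18, 17+17, 12+9, 20+0, 9+0) = 34
f[7] = max(9+26, 17+18, 12+17, 20+9, 9+0) = 35
f[8] = max(9+34, 17+26, 12+18, 20+17, 9+9) = 43
One optimal cutting: 3 + 3 + 2 → €43.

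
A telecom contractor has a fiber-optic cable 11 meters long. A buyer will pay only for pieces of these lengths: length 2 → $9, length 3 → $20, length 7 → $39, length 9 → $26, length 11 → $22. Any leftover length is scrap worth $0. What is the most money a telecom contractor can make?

69

Consider every possible first cut. best[k] is the best of p[i]+best[k−i] over all sellable i≤k.
best[1] = 0
best[2] = 9
best[3] = max(9+0, 20+0) = 20
best[4] = max(9+9, 20+0) = 20
best[5] = max(9+20, 20+9) = 29
best[6] = max(9+20, 20+20) = 40
best[7] = max(9+29, 20+20, 39+0) = 40
best[8] = max(9+40, 20+29, 39+0) = 49
best[9] = max(9+40, 20+40, 39+9, 26+0) = 60
best[10] = max(9+49, 20+40, 39+20, 26+0) = 60
best[11] = max(9+60, 20+49, 39+20, 26+9, 22+0) = 69
One optimal cutting: 3 + 3 + 3 + 2 → $69.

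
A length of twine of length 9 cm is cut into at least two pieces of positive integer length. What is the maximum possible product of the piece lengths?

Define f[k] = max over 1≤i<k of i · max(k−i, f[k−i]); the inner max lets the remainder stay uncut if that's better.
f[2] = 1·max(1,0) = 1·1 = 1
f[3] = 1·max(2,1) = 1·2 = 2
f[4] = 2·max(2,1) = 2·2 = 4
f[5] = 2·max(3,2) = 2·3 = 6
f[6] = 3·max(3,2) = 3·3 = 9
f[7] = 2·max(5,6) = 2·6 = 12
f[8] = 2·max(6,9) = 2·9 = 18
f[9] = 3·max(6,9) = 3·9 = 27
One optimal split: 3 + 3 + 3; product 3·3·3 = 27.

27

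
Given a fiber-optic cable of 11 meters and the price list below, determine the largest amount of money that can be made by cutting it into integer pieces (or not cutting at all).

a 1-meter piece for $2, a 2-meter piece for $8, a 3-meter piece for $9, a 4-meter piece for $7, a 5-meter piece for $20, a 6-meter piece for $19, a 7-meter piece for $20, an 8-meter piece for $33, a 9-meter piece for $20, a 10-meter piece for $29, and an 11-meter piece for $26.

Consider every possible first cut. v[k] is the best of p[i]+v[k−i] over all sellable i≤k.
v[1] = 2
v[2] = 8
v[3] = 10  (first piece 1, then v[2]=8)
v[4] = 16  (first piece 2, then v[2]=8)
v[5] = 20
v[6] = 24  (first piece 2, then v[4]=16)
v[7] = 28  (first piece 2, then v[5]=20)
v[8] = 33
v[9] = 36  (first piece 2, then v[7]=28)
v[10] = 41  (first piece 2, then v[8]=33)
v[11] = 44  (first piece 2, then v[9]=36)
One optimal cutting: 5 + 2 + 2 + 2 → $20 + $8 + $8 + $8 = $44.

44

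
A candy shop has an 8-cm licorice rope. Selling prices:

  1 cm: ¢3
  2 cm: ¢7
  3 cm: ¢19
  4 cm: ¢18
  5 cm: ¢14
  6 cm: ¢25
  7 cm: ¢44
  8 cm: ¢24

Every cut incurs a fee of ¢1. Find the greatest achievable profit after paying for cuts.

Build r[k] bottom-up: r[k] = max over allowed piece i of (p[i] + r[k−i]) − 1 per cut.
r[1] = 3
r[2] = max(3+3-1, 7+0) = 7
r[3] = max(3+7-1, 7+3-1, 19+0) = 19
r[4] = max(3+19-1, 7+7-1, 19+3-1, 18+0) = 21
r[5] = max(3+21-1, 7+19-1, 19+7-1, 18+3-1, 14+0) = 25
r[6] = max(3+25-1, 7+21-1, 19+19-1, 18+7-1, 14+3-1, 25+0) = 37
r[7] = max(3+37-1, 7+25-1, 19+21-1, …, 25+3-1, 44+0) = 44
r[8] = max(3+44-1, 7+37-1, 19+25-1, …, 44+3-1, 24+0) = 46
One optimal plan: pieces 7 + 1 (1 cut) → ¢47 − ¢1 = ¢46.

46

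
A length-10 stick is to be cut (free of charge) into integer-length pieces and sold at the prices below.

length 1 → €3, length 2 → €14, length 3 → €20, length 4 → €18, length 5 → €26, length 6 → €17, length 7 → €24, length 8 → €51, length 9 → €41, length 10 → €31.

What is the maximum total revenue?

70

Let R[k] be the best obtainable value from length k. For each k, try every first piece i and keep the best of price[i] + R[k−i].
R[1] = 3
R[2] = max(3+3, 14+0) = 14
R[3] = max(3+14, 14+3, 20+0) = 20
R[4] = max(3+20, 14+14, 20+3, 18+0) = 28
R[5] = max(3+28, 14+20, 20+14, 18+3, 26+0) = 34
R[6] = max(3+34, 14+28, 20+20, 18+14, 26+3, 17+0) = 42
R[7] = max(3+42, 14+34, 20+28, …, 17+3, 24+0) = 48
R[8] = max(3+48, 14+42, 20+34, …, 24+3, 51+0) = 56
R[9] = max(3+56, 14+48, 20+42, …, 51+3, 41+0) = 62
R[10] = max(3+62, 14+56, 20+48, …, 41+3, 31+0) = 70
One optimal cutting: 2 + 2 + 2 + 2 + 2 → €14 + €14 + €14 + €14 + €14 = €70.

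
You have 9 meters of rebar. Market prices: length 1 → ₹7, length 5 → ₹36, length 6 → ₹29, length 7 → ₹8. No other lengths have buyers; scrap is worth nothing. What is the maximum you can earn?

64

Let f[k] be the best obtainable value from length k. For each k, try every first piece i and keep the best of price[i] + f[k−i].
f[1] = 7
f[2] = 14  (first piece 1, then f[1]=7)
f[3] = 21  (first piece 1, then f[2]=14)
f[4] = 28  (first piece 1, then f[3]=21)
f[5] = 36
f[6] = 43  (first piece 1, then f[5]=36)
f[7] = 50  (first piece 1, then f[6]=43)
f[8] = 57  (first piece 1, then f[7]=50)
f[9] = 64  (first piece 1, then f[8]=57)
One optimal cutting: 5 + 1 + 1 + 1 + 1 → ₹64.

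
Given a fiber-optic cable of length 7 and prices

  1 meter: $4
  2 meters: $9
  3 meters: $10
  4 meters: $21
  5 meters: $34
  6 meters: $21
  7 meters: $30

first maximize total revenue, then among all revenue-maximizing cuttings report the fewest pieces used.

Let r[k] be the best obtainable value from length k. For each k, try every first piece i and keep the best of price[i] + r[k−i].
r[1] = 4
r[2] = max(4+4, 9+0) = 9
r[3] = max(4+9, 9+4, 10+0) = 13
r[4] = max(4+13, 9+9, 10+4, 21+0) = 21
r[5] = max(4+21, 9+13, 10+9, 21+4, 34+0) = 34
r[6] = max(4+34, 9+21, 10+13, 21+9, 34+4, 21+0) = 38
r[7] = max(4+38, 9+34, 10+21, …, 21+4, 30+0) = 43
Maximum revenue is $43.
Now minimize piece count subject to staying optimal: for each k, pieces[k] = 1 + min over i with p[i]+r[k−i]=r[k] of pieces[k−i].
pieces[4] = 1
pieces[5] = 1
pieces[6] = 2
pieces[7] = 2

2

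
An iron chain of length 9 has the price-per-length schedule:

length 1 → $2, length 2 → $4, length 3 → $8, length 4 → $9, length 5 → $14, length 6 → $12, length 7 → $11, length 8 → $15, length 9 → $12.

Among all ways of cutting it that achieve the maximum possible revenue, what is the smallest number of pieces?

Let r[k] be the best obtainable value from length k. For each k, try every first piece i and keep the best of price[i] + r[k−i].
r[1] = 2
r[2] = max(2+2, 4+0) = 4
r[3] = max(2+4, 4+2, 8+0) = 8
r[4] = max(2+8, 4+4, 8+2, 9+0) = 10
r[5] = max(2+10, 4+8, 8+4, 9+2, 14+0) = 14
r[6] = max(2+14, 4+10, 8+8, 9+4, 14+2, 12+0) = 16
r[7] = max(2+16, 4+14, 8+10, …, 12+2, 11+0) = 18
r[8] = max(2+18, 4+16, 8+14, …, 11+2, 15+0) = 22
r[9] = max(2+22, 4+18, 8+16, …, 15+2, 12+0) = 24
Maximum revenue is $24.
Now minimize piece count subject to staying optimal: for each k, pieces[k] = 1 + min over i with p[i]+r[k−i]=r[k] of pieces[k−i].
pieces[6] = 2
pieces[7] = 2
pieces[8] = 2
pieces[9] = 3

3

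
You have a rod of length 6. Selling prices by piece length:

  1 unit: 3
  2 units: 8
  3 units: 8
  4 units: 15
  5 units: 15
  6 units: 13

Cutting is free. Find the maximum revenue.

Build R[k] bottom-up: R[k] = max over allowed piece i of (p[i] + R[k−i]).
R[1] = 3
R[2] = 8
R[3] = 11  (first piece 1, then R[2]=8)
R[4] = 16  (first piece 2, then R[2]=8)
R[5] = 19  (first piece 1, then R[4]=16)
R[6] = 24  (first piece 2, then R[4]=16)
One optimal cutting: 2 + 2 + 2 → 8 + 8 + 8 = 24.

24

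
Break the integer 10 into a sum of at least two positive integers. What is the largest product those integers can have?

36

Define prod[k] = max over 1≤i<k of i · max(k−i, prod[k−i]); the inner max lets the remainder stay uncut if that's better.
prod[2] = 1*max(1,0) = 1*1 = 1
prod[3] = max(1*2, 2*1) = 2
prod[4] = max(1*3, 2*2, 3*1) = 4
prod[5] = max(1*4, 2*3, 3*2, 4*1) = 6
prod[6] = max(1*6, 2*4, 3*3, 4*2, 5*1) = 9
prod[7] = max(1*9, 2*6, 3*4, 4*3, 5*2, 6*1) = 12
prod[8] = max(1*12, 2*9, 3*6, …, 6*2, 7*1) = 18
prod[9] = max(1*18, 2*12, 3*9, …, 7*2, 8*1) = 27
prod[10] = max(1*27, 2*18, 3*12, …, 8*2, 9*1) = 36
One optimal split: 3 + 3 + 2 + 2; product 3*3*2*2 = 36.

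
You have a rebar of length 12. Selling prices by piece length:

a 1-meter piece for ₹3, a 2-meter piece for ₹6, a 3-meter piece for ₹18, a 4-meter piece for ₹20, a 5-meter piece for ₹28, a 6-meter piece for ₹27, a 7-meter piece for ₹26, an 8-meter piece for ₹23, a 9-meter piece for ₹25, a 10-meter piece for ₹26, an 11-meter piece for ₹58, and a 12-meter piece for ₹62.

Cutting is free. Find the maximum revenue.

Let best[k] be the best obtainable value from length k. For each k, try every first piece i and keep the best of price[i] + best[k−i].
best[1] = 3
best[2] = 6  (first piece 1, then best[1]=3)
best[3] = 18
best[4] = 21  (first piece 1, then best[3]=18)
best[5] = 28
best[6] = 36  (first piece 3, then best[3]=18)
best[7] = 39  (first piece 1, then best[6]=36)
best[8] = 46  (first piece 3, then best[5]=28)
best[9] = 54  (first piece 3, then best[6]=36)
best[10] = 57  (first piece 1, then best[9]=54)
best[11] = 64  (first piece 3, then best[8]=46)
best[12] = 72  (first piece 3, then best[9]=54)
One optimal cutting: 3 + 3 + 3 + 3 → ₹18 + ₹18 + ₹18 + ₹18 = ₹72.

72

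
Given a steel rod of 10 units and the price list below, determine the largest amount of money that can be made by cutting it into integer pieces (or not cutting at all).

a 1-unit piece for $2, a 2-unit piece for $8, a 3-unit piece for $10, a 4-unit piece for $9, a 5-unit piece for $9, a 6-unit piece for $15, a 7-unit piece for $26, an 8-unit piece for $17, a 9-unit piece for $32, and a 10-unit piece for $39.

Consider every possible first cut. r[k] is the best of p[i]+r[k−i] over all sellable i≤k.
r[1] = 2
r[2] = 8
r[3] = 10  (first piece 1, then r[2]=8)
r[4] = 16  (first piece 2, then r[2]=8)
r[5] = 18  (first piece 1, then r[4]=16)
r[6] = 24  (first piece 2, then r[4]=16)
r[7] = 26  (first piece 1, then r[6]=24)
r[8] = 32  (first piece 2, then r[6]=24)
r[9] = 34  (first piece 1, then r[8]=32)
r[10] = 40  (first piece 2, then r[8]=32)
One optimal cutting: 2 + 2 + 2 + 2 + 2 → $8 + $8 + $8 + $8 + $8 = $40.

40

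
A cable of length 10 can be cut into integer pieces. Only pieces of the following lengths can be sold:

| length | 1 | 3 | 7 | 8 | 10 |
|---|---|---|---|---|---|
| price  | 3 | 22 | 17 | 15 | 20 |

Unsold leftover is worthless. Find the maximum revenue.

Let best[k] be the best obtainable value from length k. For each k, try every first piece i and keep the best of price[i] + best[k−i].
best[1] = 3
best[2] = 6  (first piece 1, then best[1]=3)
best[3] = 22
best[4] = 25  (first piece 1, then best[3]=22)
best[5] = 28  (first piece 1, then best[4]=25)
best[6] = 44  (first piece 3, then best[3]=22)
best[7] = 47  (first piece 1, then best[6]=44)
best[8] = 50  (first piece 1, then best[7]=47)
best[9] = 66  (first piece 3, then best[6]=44)
best[10] = 69  (first piece 1, then best[9]=66)
One optimal cutting: 3 + 3 + 3 + 1 → $69.

69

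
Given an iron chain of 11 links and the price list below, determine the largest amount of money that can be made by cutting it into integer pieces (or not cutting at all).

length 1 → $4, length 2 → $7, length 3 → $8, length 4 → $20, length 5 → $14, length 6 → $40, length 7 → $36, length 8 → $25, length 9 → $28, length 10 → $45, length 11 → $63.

Let best[k] be the best obtainable value from length k. For each k, try every first piece i and keep the best of price[i] + best[k−i].
best[1] = 4
best[2] = max(4+4, 7+0) = 8
best[3] = max(4+8, 7+4, 8+0) = 12
best[4] = max(4+12, 7+8, 8+4, 20+0) = 20
best[5] = max(4+20, 7+12, 8+8, 20+4, 14+0) = 24
best[6] = max(4+24, 7+20, 8+12, 20+8, 14+4, 40+0) = 40
best[7] = max(4+40, 7+24, 8+20, …, 40+4, 36+0) = 44
best[8] = max(4+44, 7+40, 8+24, …, 36+4, 25+0) = 48
best[9] = max(4+48, 7+44, 8+40, …, 25+4, 28+0) = 52
best[10] = max(4+52, 7+48, 8+44, …, 28+4, 45+0) = 60
best[11] = max(4+60, 7+52, 8+48, …, 45+4, 63+0) = 64
One optimal cutting: 6 + 4 + 1 → $40 + $20 + $4 = $64.

64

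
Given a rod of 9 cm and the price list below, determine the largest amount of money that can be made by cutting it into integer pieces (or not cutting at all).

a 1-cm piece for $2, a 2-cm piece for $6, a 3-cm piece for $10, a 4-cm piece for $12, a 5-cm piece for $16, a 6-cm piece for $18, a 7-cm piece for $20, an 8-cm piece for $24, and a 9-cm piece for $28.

Build v[k] bottom-up: v[k] = max over allowed piece i of (p[i] + v[k−i]).
v[1] = 2
v[2] = max(2+2, 6+0) = 6
v[3] = max(2+6, 6+2, 10+0) = 10
v[4] = max(2+10, 6+6, 10+2, 12+0) = 12
v[5] = max(2+12, 6+10, 10+6, 12+2, 16+0) = 16
v[6] = max(2+16, 6+12, 10+10, 12+6, 16+2, 18+0) = 20
v[7] = max(2+20, 6+16, 10+12, …, 18+2, 20+0) = 22
v[8] = max(2+22, 6+20, 10+16, …, 20+2, 24+0) = 26
v[9] = max(2+26, 6+22, 10+20, …, 24+2, 28+0) = 30
One optimal cutting: 3 + 3 + 3 → $10 + $10 + $10 = $30.

30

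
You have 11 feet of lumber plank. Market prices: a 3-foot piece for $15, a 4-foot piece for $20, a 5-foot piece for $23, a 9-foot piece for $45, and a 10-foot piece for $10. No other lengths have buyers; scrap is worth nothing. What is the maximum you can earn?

55

Let f[k] be the best obtainable value from length k. For each k, try every first piece i and keep the best of price[i] + f[k−i].
f[1] = 0
f[2] = 0
f[3] = 15
f[4] = 20
f[5] = 23
f[6] = 30  (first piece 3, then f[3]=15)
f[7] = 35  (first piece 3, then f[4]=20)
f[8] = 40  (first piece 4, then f[4]=20)
f[9] = 45  (first piece 3, then f[6]=30)
f[10] = 50  (first piece 3, then f[7]=35)
f[11] = 55  (first piece 3, then f[8]=40)
One optimal cutting: 4 + 4 + 3 → $55.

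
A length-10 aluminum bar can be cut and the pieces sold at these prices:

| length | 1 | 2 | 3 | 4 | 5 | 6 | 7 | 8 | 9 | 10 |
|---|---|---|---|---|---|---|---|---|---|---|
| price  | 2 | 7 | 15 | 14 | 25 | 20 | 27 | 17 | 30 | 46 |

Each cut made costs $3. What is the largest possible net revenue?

Let net[k] be the best obtainable value from length k. For each k, try every first piece i and keep the best of price[i] + net[k−i] minus the 3 cut fee when i<k.
net[1] = 2
net[2] = max(2+2-3, 7+0) = 7
net[3] = max(2+7-3, 7+2-3, 15+0) = 15
net[4] = max(2+15-3, 7+7-3, 15+2-3, 14+0) = 14
net[5] = max(2+14-3, 7+15-3, 15+7-3, 14+2-3, 25+0) = 25
net[6] = max(2+25-3, 7+14-3, 15+15-3, 14+7-3, 25+2-3, 20+0) = 27
net[7] = max(2+27-3, 7+25-3, 15+14-3, …, 20+2-3, 27+0) = 29
net[8] = max(2+29-3, 7+27-3, 15+25-3, …, 27+2-3, 17+0) = 37
net[9] = max(2+37-3, 7+29-3, 15+27-3, …, 17+2-3, 30+0) = 39
net[10] = max(2+39-3, 7+37-3, 15+29-3, …, 30+2-3, 46+0) = 47
One optimal plan: pieces 5 + 5 (1 cut) → $50 − $3 = $47.

47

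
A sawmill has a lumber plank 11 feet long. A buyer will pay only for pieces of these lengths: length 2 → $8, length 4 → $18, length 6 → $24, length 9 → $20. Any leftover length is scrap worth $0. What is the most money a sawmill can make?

44

Let best[k] be the best obtainable value from length k. For each k, try every first piece i and keep the best of price[i] + best[k−i].
best[1] = 0
best[2] = 8
best[3] = 8
best[4] = max(8+8, 18+0) = 18
best[5] = max(8+8, 18+0) = 18
best[6] = max(8+18, 18+8, 24+0) = 26
best[7] = max(8+18, 18+8, 24+0) = 26
best[8] = max(8+26, 18+18, 24+8) = 36
best[9] = max(8+26, 18+18, 24+8, 20+0) = 36
best[10] = max(8+36, 18+26, 24+18, 20+0) = 44
best[11] = max(8+36, 18+26, 24+18, 20+8) = 44
One optimal cutting: pieces 4 + 4 + 2 with 1 foot of scrap → $44.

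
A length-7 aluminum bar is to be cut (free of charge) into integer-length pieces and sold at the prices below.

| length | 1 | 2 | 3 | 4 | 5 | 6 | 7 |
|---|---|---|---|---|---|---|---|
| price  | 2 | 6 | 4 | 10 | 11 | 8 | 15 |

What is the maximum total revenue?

20

Let R[k] be the best obtainable value from length k. For each k, try every first piece i and keep the best of price[i] + R[k−i].
R[1] = 2
R[2] = max(2+2, 6+0) = 6
R[3] = max(2+6, 6+2, 4+0) = 8
R[4] = max(2+8, 6+6, 4+2, 10+0) = 12
R[5] = max(2+12, 6+8, 4+6, 10+2, 11+0) = 14
R[6] = max(2+14, 6+12, 4+8, 10+6, 11+2, 8+0) = 18
R[7] = max(2+18, 6+14, 4+12, …, 8+2, 15+0) = 20
One optimal cutting: 2 + 2 + 2 + 1 → $6 + $6 + $6 + $2 = $20.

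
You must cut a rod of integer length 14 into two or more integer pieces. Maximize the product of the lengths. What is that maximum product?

162

Fill m[k] for k=2..14: at each k try every first piece i and multiply by the better of (k−i) uncut or m[k−i].
m[2] = 1·max(1,0) = 1·1 = 1
m[3] = max(1·2, 2·1) = 2
m[4] = max(1·3, 2·2, 3·1) = 4
m[5] = max(1·4, 2·3, 3·2, 4·1) = 6
m[6] = max(1·6, 2·4, 3·3, 4·2, 5·1) = 9
m[7] = max(1·9, 2·6, 3·4, 4·3, 5·2, 6·1) = 12
m[8] = max(1·12, 2·9, 3·6, …, 6·2, 7·1) = 18
m[9] = max(1·18, 2·12, 3·9, …, 7·2, 8·1) = 27
m[10] = max(1·27, 2·18, 3·12, …, 8·2, 9·1) = 36
m[11] = max(1·36, 2·27, 3·18, …, 9·2, 10·1) = 54
m[12] = max(1·54, 2·36, 3·27, …, 10·2, 11·1) = 81
m[13] = max(1·81, 2·54, 3·36, …, 11·2, 12·1) = 108
m[14] = max(1·108, 2·81, 3·54, …, 12·2, 13·1) = 162
One optimal split: 3 + 3 + 3 + 3 + 2; product 3·3·3·3·2 = 162.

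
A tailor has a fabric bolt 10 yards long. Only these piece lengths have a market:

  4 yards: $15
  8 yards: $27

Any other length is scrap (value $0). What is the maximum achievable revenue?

30

Consider every possible first cut. f[k] is the best of p[i]+f[k−i] over all sellable i≤k.
f[1] = 0
f[2] = 0
f[3] = 0
f[4] = 15
f[5] = 15
f[6] = 15
f[7] = 15
f[8] = 30  (first piece 4, then f[4]=15)
f[9] = 30
f[10] = 30
One optimal cutting: pieces 4 + 4 with 2 yards of scrap → $30.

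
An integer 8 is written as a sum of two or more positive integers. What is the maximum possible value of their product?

18

Let prod[k] be the best product for length k (with at least one cut). For each first piece i, the rest contributes max(k−i, prod[k−i]).
prod[2] = 1*max(1,0) = 1*1 = 1
prod[3] = 1*max(2,1) = 1*2 = 2
prod[4] = 2*max(2,1) = 2*2 = 4
prod[5] = 2*max(3,2) = 2*3 = 6
prod[6] = 3*max(3,2) = 3*3 = 9
prod[7] = 2*max(5,6) = 2*6 = 12
prod[8] = 2*max(6,9) = 2*9 = 18
One optimal split: 3 + 3 + 2; product 3*3*2 = 18.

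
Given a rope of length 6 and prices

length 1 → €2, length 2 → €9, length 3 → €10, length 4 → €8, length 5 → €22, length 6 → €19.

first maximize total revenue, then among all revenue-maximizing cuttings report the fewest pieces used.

3

Let r[k] be the best obtainable value from length k. For each k, try every first piece i and keep the best of price[i] + r[k−i].
r[1] = 2
r[2] = max(2+2, 9+0) = 9
r[3] = max(2+9, 9+2, 10+0) = 11
r[4] = max(2+11, 9+9, 10+2, 8+0) = 18
r[5] = max(2+18, 9+11, 10+9, 8+2, 22+0) = 22
r[6] = max(2+22, 9+18, 10+11, 8+9, 22+2, 19+0) = 27
Maximum revenue is €27.
Now minimize piece count subject to staying optimal: for each k, pieces[k] = 1 + min over i with p[i]+r[k−i]=r[k] of pieces[k−i].
pieces[3] = 2
pieces[4] = 2
pieces[5] = 1
pieces[6] = 3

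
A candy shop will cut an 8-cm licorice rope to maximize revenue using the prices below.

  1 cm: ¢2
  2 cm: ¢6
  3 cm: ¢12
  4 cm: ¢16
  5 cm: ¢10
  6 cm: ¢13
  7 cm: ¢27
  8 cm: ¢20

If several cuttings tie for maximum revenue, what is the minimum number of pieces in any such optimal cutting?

2

Let r[k] be the best obtainable value from length k. For each k, try every first piece i and keep the best of price[i] + r[k−i].
r[1] = 2
r[2] = 6
r[3] = 12
r[4] = 16
r[5] = 18  (first piece 1, then r[4]=16)
r[6] = 24  (first piece 3, then r[3]=12)
r[7] = 28  (first piece 3, then r[4]=16)
r[8] = 32  (first piece 4, then r[4]=16)
Maximum revenue is ¢32.
Now minimize piece count subject to staying optimal: for each k, pieces[k] = 1 + min over i with p[i]+r[k−i]=r[k] of pieces[k−i].
pieces[5] = 2
pieces[6] = 2
pieces[7] = 2
pieces[8] = 2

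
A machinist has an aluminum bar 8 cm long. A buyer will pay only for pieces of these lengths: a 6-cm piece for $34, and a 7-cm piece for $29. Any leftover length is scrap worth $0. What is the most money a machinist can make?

34

Build r[k] bottom-up: r[k] = max over allowed piece i of (p[i] + r[k−i]).
r[1] = 0
r[2] = 0
r[3] = 0
r[4] = 0
r[5] = 0
r[6] = 34
r[7] = 34
r[8] = 34
One optimal cutting: pieces 6 with 2 cm of scrap → $34.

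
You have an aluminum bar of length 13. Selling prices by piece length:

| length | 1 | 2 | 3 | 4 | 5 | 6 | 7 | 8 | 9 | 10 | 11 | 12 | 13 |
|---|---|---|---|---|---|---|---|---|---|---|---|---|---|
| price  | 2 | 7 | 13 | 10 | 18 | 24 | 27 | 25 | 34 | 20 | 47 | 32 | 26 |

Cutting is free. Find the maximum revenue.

54

Build best[k] bottom-up: best[k] = max over allowed piece i of (p[i] + best[k−i]).
best[1] = 2
best[2] = max(2+2, 7+0) = 7
best[3] = max(2+7, 7+2, 13+0) = 13
best[4] = max(2+13, 7+7, 13+2, 10+0) = 15
best[5] = max(2+15, 7+13, 13+7, 10+2, 18+0) = 20
best[6] = max(2+20, 7+15, 13+13, 10+7, 18+2, 24+0) = 26
best[7] = max(2+26, 7+20, 13+15, …, 24+2, 27+0) = 28
best[8] = max(2+28, 7+26, 13+20, …, 27+2, 25+0) = 33
best[9] = max(2+33, 7+28, 13+26, …, 25+2, 34+0) = 39
best[10] = max(2+39, 7+33, 13+28, …, 34+2, 20+0) = 41
best[11] = max(2+41, 7+39, 13+33, …, 20+2, 47+0) = 47
best[12] = max(2+47, 7+41, 13+39, …, 47+2, 32+0) = 52
best[13] = max(2+52, 7+47, 13+41, …, 32+2, 26+0) = 54
One optimal cutting: 3 + 3 + 3 + 3 + 1 → $13 + $13 + $13 + $13 + $2 = $54.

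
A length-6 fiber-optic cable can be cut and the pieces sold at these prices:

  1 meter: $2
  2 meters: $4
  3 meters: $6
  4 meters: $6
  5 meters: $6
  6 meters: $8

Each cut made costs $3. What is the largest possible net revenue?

9

Consider every possible first cut. r[k] is the best of p[i]+r[k−i] over all sellable i≤k, charging 3 whenever i<k.
r[1] = 2
r[2] = 4
r[3] = 6
r[4] = 6
r[5] = 7  (first piece 2, then r[3]=6)
r[6] = 9  (first piece 3, then r[3]=6)
One optimal plan: pieces 3 + 3 (1 cut) → $12 − $3 = $9.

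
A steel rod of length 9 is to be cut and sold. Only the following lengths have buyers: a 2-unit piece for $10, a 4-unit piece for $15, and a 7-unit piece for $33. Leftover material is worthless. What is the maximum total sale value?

43

Let f[k] be the best obtainable value from length k. For each k, try every first piece i and keep the best of price[i] + f[k−i].
f[1] = 0
f[2] = 10
f[3] = 10
f[4] = max(10+10, 15+0) = 20
f[5] = max(10+10, 15+0) = 20
f[6] = max(10+20, 15+10) = 30
f[7] = max(10+20, 15+10, 33+0) = 33
f[8] = max(10+30, 15+20, 33+0) = 40
f[9] = max(10+33, 15+20, 33+10) = 43
One optimal cutting: 7 + 2 → $43.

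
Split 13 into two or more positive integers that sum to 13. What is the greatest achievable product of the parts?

Fill prod[k] for k=2..13: at each k try every first piece i and multiply by the better of (k−i) uncut or prod[k−i].
prod[2] = 1·max(1,0) = 1·1 = 1
prod[3] = max(1·2, 2·1) = 2
prod[4] = max(1·3, 2·2, 3·1) = 4
prod[5] = max(1·4, 2·3, 3·2, 4·1) = 6
prod[6] = max(1·6, 2·4, 3·3, 4·2, 5·1) = 9
prod[7] = max(1·9, 2·6, 3·4, 4·3, 5·2, 6·1) = 12
prod[8] = max(1·12, 2·9, 3·6, …, 6·2, 7·1) = 18
prod[9] = max(1·18, 2·12, 3·9, …, 7·2, 8·1) = 27
prod[10] = max(1·27, 2·18, 3·12, …, 8·2, 9·1) = 36
prod[11] = max(1·36, 2·27, 3·18, …, 9·2, 10·1) = 54
prod[12] = max(1·54, 2·36, 3·27, …, 10·2, 11·1) = 81
prod[13] = max(1·81, 2·54, 3·36, …, 11·2, 12·1) = 108
One optimal split: 3 + 3 + 3 + 2 + 2; product 3·3·3·2·2 = 108.

108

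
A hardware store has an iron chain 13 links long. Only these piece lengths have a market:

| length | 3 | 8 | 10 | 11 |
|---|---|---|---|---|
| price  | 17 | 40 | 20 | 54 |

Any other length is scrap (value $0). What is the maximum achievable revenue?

Let best[k] be the best obtainable value from length k. For each k, try every first piece i and keep the best of price[i] + best[k−i].
best[1] = 0
best[2] = 0
best[3] = 17
best[4] = 17
best[5] = 17
best[6] = 34  (first piece 3, then best[3]=17)
best[7] = 34
best[8] = 40
best[9] = 51  (first piece 3, then best[6]=34)
best[10] = 51
best[11] = 57  (first piece 3, then best[8]=40)
best[12] = 68  (first piece 3, then best[9]=51)
best[13] = 68
One optimal cutting: pieces 3 + 3 + 3 + 3 with 1 link of scrap → $68.

68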